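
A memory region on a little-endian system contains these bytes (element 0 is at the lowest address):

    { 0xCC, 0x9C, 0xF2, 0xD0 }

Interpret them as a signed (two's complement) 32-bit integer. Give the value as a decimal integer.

-789406516

Little-endian: lowest address holds the least-significant byte.
Reassemble most-significant byte first: D0 F2 9C CC → 0xD0F29CCC.
Top bit is set, so as a signed 32-bit value this is 0xD0F29CCC − 2^32 = -789406516.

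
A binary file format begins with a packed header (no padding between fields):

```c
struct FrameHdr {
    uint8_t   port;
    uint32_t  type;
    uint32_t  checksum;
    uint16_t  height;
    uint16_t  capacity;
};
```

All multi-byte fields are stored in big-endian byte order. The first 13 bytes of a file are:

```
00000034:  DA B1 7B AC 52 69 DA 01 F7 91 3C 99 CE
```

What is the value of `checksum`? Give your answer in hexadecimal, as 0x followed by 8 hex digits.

0x69DA01F7

`checksum` follows `port` (1 B), `type` (4 B), so it starts at offset 1 + 4 = 5 and occupies 4 bytes.
Bytes at offsets 5..8: 69 DA 01 F7.
Big-endian stores the most-significant byte at the lowest address.
The bytes are already most-significant first: 0x69DA01F7.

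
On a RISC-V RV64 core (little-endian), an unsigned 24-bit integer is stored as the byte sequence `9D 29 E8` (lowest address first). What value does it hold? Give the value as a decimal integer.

15215005

In little-endian order the low byte comes first in memory.
Reassemble most-significant byte first: E8 29 9D → 0xE8299D.
0xE8299D = 15215005.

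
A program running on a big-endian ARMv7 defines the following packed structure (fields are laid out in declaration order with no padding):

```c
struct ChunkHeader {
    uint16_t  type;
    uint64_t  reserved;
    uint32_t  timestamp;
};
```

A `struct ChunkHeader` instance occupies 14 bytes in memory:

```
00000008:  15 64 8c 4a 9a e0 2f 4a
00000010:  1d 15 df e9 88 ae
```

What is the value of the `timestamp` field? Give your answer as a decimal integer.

3756624046

`timestamp` follows `type` (2 B), `reserved` (8 B), so it starts at offset 2 + 8 = 10 and occupies 4 bytes.
Bytes at offsets 10..13: DF E9 88 AE.
Big-endian: lowest address holds the most-significant byte.
The bytes are already most-significant first: 0xDFE988AE.
0xDFE988AE = 3756624046.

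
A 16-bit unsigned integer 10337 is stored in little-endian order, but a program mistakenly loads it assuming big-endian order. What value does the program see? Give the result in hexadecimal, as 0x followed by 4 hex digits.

0x6128

10337 in 16-bit hexadecimal is 0x2861.
Stored little-endian, the bytes at ascending addresses are 61 28.
Read back as big-endian, the last byte is least significant, giving 0x6128.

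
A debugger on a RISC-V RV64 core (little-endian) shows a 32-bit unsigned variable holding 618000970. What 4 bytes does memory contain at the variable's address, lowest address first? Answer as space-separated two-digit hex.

618000970 in hexadecimal, padded to 32 bits, is 0x24D5F24A.
Split into bytes (most-significant first): 24 D5 F2 4A.
Little-endian: lowest address holds the least-significant byte.
So at ascending addresses the bytes are 4A F2 D5 24.

4A F2 D5 24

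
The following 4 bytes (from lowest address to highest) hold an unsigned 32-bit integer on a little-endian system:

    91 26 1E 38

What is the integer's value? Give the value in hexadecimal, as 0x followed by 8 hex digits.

0x381E2691

In little-endian order the low byte comes first in memory.
Reassemble most-significant byte first: 38 1E 26 91 → 0x381E2691.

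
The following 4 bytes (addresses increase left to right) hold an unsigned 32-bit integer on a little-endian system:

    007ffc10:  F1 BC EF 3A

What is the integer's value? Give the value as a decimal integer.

Little-endian: lowest address holds the least-significant byte.
Reassemble most-significant byte first: 3A EF BC F1 → 0x3AEFBCF1.
0x3AEFBCF1 = 988790001.

988790001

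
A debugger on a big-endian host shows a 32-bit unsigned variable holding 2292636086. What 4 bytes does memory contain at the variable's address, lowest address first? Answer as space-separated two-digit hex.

88 A6 D9 B6

2292636086 in hexadecimal, padded to 32 bits, is 0x88A6D9B6.
Split into bytes (most-significant first): 88 A6 D9 B6.
Big-endian: lowest address holds the most-significant byte.
So the memory order matches the most-significant-first order: 88 A6 D9 B6.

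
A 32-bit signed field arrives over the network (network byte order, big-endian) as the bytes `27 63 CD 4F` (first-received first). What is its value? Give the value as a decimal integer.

Big-endian: lowest address holds the most-significant byte.
The bytes are already most-significant first: 0x2763CD4F.
0x2763CD4F = 660852047.

660852047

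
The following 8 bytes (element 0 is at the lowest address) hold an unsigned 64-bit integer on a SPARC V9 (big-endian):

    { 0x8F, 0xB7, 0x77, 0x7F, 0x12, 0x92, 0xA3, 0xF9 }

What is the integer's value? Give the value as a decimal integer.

Big-endian: lowest address holds the most-significant byte.
The bytes are already most-significant first: 0x8FB7777F1292A3F9.
0x8FB7777F1292A3F9 = 10355877255817896953.

10355877255817896953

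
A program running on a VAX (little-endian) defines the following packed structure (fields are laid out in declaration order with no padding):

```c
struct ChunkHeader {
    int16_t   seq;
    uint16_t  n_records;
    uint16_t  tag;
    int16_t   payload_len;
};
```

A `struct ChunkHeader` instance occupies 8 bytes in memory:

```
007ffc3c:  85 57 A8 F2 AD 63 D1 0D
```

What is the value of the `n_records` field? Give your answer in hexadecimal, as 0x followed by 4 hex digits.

`n_records` follows `seq` (2 bytes), so it starts at byte offset 2 and occupies 2 bytes.
Bytes at offsets 2..3: A8 F2.
Little-endian: lowest address holds the least-significant byte.
Reassemble most-significant byte first: F2 A8 → 0xF2A8.

0xF2A8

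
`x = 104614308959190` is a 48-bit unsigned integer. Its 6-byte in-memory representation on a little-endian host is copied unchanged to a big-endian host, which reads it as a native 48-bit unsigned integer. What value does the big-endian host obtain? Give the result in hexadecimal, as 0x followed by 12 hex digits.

0xD653B96A255F

104614308959190 in 48-bit hexadecimal is 0x5F256AB953D6.
Stored little-endian, the bytes at ascending addresses are D6 53 B9 6A 25 5F.
Read back as big-endian, the last byte is least significant, giving 0xD653B96A255F.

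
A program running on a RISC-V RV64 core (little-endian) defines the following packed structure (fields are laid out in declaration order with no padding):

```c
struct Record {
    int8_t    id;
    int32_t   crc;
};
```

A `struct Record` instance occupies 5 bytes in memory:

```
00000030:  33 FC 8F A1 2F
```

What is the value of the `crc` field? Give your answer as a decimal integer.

799117308

`crc` follows `id` (1 byte), so it starts at byte offset 1 and occupies 4 bytes.
Bytes at offsets 1..4: FC 8F A1 2F.
Little-endian: lowest address holds the least-significant byte.
Reassemble most-significant byte first: 2F A1 8F FC → 0x2FA18FFC.
0x2FA18FFC = 799117308.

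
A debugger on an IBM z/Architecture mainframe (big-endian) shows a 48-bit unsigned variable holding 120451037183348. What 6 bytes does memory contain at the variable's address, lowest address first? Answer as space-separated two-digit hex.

120451037183348 in hexadecimal, padded to 48 bits, is 0x6D8CB148BD74.
Split into bytes (most-significant first): 6D 8C B1 48 BD 74.
Big-endian stores the most-significant byte at the lowest address.
So the memory order matches the most-significant-first order: 6D 8C B1 48 BD 74.

6D 8C B1 48 BD 74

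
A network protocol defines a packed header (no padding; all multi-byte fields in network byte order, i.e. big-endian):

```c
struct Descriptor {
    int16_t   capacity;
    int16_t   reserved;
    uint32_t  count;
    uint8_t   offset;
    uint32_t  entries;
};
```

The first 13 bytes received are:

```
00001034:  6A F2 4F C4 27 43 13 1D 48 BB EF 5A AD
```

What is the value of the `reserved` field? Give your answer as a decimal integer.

`reserved` follows `capacity` (2 bytes), so it starts at byte offset 2 and occupies 2 bytes.
Bytes at offsets 2..3: 4F C4.
Big-endian: lowest address holds the most-significant byte.
The bytes are already most-significant first: 0x4FC4.
0x4FC4 = 20420.

20420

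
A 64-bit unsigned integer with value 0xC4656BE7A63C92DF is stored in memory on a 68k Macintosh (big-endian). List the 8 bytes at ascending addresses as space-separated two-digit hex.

C4 65 6B E7 A6 3C 92 DF

Split into bytes (most-significant first): C4 65 6B E7 A6 3C 92 DF.
Big-endian stores the most-significant byte at the lowest address.
So the memory order matches the most-significant-first order: C4 65 6B E7 A6 3C 92 DF.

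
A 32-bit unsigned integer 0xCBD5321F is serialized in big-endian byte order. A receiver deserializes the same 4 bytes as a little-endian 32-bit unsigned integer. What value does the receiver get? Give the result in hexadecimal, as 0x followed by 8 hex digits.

Stored big-endian, the bytes at ascending addresses are CB D5 32 1F.
Read back as little-endian, the first byte is least significant, giving 0x1F32D5CB.

0x1F32D5CB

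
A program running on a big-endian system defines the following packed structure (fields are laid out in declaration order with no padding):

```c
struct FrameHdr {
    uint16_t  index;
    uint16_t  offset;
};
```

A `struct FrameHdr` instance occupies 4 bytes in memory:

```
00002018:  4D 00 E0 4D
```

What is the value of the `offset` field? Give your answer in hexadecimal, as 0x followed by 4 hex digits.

`offset` follows `index` (2 bytes), so it starts at byte offset 2 and occupies 2 bytes.
Bytes at offsets 2..3: E0 4D.
Big-endian stores the most-significant byte at the lowest address.
The bytes are already most-significant first: 0xE04D.

0xE04D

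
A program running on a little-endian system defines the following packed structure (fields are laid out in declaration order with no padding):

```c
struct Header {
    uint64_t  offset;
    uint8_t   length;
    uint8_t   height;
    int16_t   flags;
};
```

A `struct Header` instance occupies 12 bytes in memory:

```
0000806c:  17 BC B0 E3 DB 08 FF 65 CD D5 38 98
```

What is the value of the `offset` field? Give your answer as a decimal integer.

`offset` is the first field, at byte offset 0, occupying 8 bytes.
Bytes at offsets 0..7: 17 BC B0 E3 DB 08 FF 65.
In little-endian order the low byte comes first in memory.
Reassemble most-significant byte first: 65 FF 08 DB E3 B0 BC 17 → 0x65FF08DBE3B0BC17.
0x65FF08DBE3B0BC17 = 7349602857402809367.

7349602857402809367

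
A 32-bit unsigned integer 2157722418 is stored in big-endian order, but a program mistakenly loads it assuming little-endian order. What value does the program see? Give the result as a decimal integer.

842767488

2157722418 in 32-bit hexadecimal is 0x809C3B32.
Stored big-endian, the bytes at ascending addresses are 80 9C 3B 32.
Read back as little-endian, the first byte is least significant, giving 0x323B9C80.
0x323B9C80 = 842767488.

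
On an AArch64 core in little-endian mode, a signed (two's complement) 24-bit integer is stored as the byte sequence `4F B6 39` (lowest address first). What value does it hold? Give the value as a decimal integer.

3782223

In little-endian order the low byte comes first in memory.
Reassemble most-significant byte first: 39 B6 4F → 0x39B64F.
0x39B64F = 3782223.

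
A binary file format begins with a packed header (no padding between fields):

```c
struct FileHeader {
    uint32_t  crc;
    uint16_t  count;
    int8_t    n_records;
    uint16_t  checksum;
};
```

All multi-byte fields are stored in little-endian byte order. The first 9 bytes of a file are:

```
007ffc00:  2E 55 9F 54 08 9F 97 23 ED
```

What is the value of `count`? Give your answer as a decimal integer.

`count` follows `crc` (4 bytes), so it starts at byte offset 4 and occupies 2 bytes.
Bytes at offsets 4..5: 08 9F.
Little-endian: lowest address holds the least-significant byte.
Reassemble most-significant byte first: 9F 08 → 0x9F08.
0x9F08 = 40712.

40712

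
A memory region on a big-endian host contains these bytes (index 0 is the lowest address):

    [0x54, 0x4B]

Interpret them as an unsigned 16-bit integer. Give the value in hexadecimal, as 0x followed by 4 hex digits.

Big-endian stores the most-significant byte at the lowest address.
The bytes are already most-significant first: 0x544B.

0x544B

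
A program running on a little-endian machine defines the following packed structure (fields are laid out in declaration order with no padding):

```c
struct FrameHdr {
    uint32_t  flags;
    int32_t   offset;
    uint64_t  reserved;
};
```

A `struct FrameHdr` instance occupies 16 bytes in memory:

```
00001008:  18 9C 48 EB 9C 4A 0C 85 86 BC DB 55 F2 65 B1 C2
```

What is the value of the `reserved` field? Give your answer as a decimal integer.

`reserved` follows `flags` (4 B), `offset` (4 B), so it starts at offset 4 + 4 = 8 and occupies 8 bytes.
Bytes at offsets 8..15: 86 BC DB 55 F2 65 B1 C2.
In little-endian order the low byte comes first in memory.
Reassemble most-significant byte first: C2 B1 65 F2 55 DB BC 86 → 0xC2B165F255DBBC86.
0xC2B165F255DBBC86 = 14029106405732760710.

14029106405732760710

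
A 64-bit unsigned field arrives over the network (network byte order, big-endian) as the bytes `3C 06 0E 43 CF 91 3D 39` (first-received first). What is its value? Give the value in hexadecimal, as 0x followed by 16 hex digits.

0x3C060E43CF913D39

Big-endian: lowest address holds the most-significant byte.
The bytes are already most-significant first: 0x3C060E43CF913D39.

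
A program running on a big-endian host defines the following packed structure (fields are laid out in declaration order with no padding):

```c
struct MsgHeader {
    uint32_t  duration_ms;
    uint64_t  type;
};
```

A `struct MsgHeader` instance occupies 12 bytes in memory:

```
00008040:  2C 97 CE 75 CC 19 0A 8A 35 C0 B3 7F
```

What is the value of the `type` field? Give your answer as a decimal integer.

`type` follows `duration_ms` (4 bytes), so it starts at byte offset 4 and occupies 8 bytes.
Bytes at offsets 4..11: CC 19 0A 8A 35 C0 B3 7F.
Big-endian stores the most-significant byte at the lowest address.
The bytes are already most-significant first: 0xCC190A8A35C0B37F.
0xCC190A8A35C0B37F = 14706797646878651263.

14706797646878651263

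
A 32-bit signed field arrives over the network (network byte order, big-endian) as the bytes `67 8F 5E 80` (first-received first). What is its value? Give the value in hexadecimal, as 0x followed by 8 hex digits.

In big-endian order the high byte comes first in memory.
The bytes are already most-significant first: 0x678F5E80.

0x678F5E80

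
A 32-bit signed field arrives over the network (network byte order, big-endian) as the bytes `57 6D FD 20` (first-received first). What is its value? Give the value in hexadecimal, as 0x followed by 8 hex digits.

0x576DFD20

Big-endian: lowest address holds the most-significant byte.
The bytes are already most-significant first: 0x576DFD20.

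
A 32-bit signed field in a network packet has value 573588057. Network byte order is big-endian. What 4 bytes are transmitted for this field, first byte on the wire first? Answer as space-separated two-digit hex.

573588057 in hexadecimal, padded to 32 bits, is 0x22304259.
Split into bytes (most-significant first): 22 30 42 59.
In big-endian order the high byte comes first in memory.
So the memory order matches the most-significant-first order: 22 30 42 59.

22 30 42 59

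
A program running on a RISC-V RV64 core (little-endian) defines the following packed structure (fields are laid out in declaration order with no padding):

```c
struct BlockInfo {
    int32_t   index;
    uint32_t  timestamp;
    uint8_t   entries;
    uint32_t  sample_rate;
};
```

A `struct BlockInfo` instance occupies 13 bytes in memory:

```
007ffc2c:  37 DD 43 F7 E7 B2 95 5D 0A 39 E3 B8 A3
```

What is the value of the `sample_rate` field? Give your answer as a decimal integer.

2746803001

`sample_rate` follows `index` (4 B), `timestamp` (4 B), `entries` (1 B), so it starts at offset 4 + 4 + 1 = 9 and occupies 4 bytes.
Bytes at offsets 9..12: 39 E3 B8 A3.
Little-endian: lowest address holds the least-significant byte.
Reassemble most-significant byte first: A3 B8 E3 39 → 0xA3B8E339.
0xA3B8E339 = 2746803001.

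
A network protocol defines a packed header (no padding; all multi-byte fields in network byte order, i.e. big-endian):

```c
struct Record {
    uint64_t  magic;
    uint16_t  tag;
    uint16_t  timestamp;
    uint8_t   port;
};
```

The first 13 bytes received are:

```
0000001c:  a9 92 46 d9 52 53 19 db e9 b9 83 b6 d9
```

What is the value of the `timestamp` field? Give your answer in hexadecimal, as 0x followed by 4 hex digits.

`timestamp` follows `magic` (8 B), `tag` (2 B), so it starts at offset 8 + 2 = 10 and occupies 2 bytes.
Bytes at offsets 10..11: 83 B6.
Big-endian: lowest address holds the most-significant byte.
The bytes are already most-significant first: 0x83B6.

0x83B6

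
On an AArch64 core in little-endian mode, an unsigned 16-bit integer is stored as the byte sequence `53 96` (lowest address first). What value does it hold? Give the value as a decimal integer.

38483

Little-endian stores the least-significant byte at the lowest address.
Reassemble most-significant byte first: 96 53 → 0x9653.
0x9653 = 38483.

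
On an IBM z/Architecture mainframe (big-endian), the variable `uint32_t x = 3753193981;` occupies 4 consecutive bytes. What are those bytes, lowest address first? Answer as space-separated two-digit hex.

DF B5 31 FD

3753193981 in hexadecimal, padded to 32 bits, is 0xDFB531FD.
Split into bytes (most-significant first): DF B5 31 FD.
Big-endian stores the most-significant byte at the lowest address.
So the memory order matches the most-significant-first order: DF B5 31 FD.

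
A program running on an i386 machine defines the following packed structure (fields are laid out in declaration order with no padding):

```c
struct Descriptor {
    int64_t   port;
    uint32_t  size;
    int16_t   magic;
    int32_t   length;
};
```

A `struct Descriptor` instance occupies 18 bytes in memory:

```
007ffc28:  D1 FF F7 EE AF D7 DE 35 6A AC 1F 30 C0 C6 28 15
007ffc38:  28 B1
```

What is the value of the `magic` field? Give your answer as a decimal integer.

`magic` follows `port` (8 B), `size` (4 B), so it starts at offset 8 + 4 = 12 and occupies 2 bytes.
Bytes at offsets 12..13: C0 C6.
Little-endian stores the least-significant byte at the lowest address.
Reassemble most-significant byte first: C6 C0 → 0xC6C0.
Top bit is set, so as a signed 16-bit value this is 0xC6C0 − 2^16 = -14656.

-14656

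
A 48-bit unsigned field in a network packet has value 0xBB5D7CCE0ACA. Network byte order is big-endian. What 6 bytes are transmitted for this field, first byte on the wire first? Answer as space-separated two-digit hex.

BB 5D 7C CE 0A CA

Split into bytes (most-significant first): BB 5D 7C CE 0A CA.
Big-endian stores the most-significant byte at the lowest address.
So the memory order matches the most-significant-first order: BB 5D 7C CE 0A CA.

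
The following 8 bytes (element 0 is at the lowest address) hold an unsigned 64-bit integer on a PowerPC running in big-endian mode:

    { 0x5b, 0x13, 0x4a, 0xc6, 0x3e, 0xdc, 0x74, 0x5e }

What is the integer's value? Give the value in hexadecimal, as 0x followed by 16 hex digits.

In big-endian order the high byte comes first in memory.
The bytes are already most-significant first: 0x5B134AC63EDC745E.

0x5B134AC63EDC745E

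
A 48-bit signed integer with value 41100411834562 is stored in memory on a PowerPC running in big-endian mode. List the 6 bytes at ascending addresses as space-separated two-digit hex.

41100411834562 in hexadecimal, padded to 48 bits, is 0x25616F7290C2.
Split into bytes (most-significant first): 25 61 6F 72 90 C2.
Big-endian: lowest address holds the most-significant byte.
So the memory order matches the most-significant-first order: 25 61 6F 72 90 C2.

25 61 6F 72 90 C2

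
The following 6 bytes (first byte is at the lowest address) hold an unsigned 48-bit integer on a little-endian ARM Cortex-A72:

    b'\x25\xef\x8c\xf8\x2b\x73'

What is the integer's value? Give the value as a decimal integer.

126632690773797

Little-endian stores the least-significant byte at the lowest address.
Reassemble most-significant byte first: 73 2B F8 8C EF 25 → 0x732BF88CEF25.
0x732BF88CEF25 = 126632690773797.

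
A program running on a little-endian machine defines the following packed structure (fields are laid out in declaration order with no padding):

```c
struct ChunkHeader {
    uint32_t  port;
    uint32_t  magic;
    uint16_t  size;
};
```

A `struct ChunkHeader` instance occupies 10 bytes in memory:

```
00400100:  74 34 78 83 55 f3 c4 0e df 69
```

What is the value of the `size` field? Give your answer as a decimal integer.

`size` follows `port` (4 B), `magic` (4 B), so it starts at offset 4 + 4 = 8 and occupies 2 bytes.
Bytes at offsets 8..9: DF 69.
Little-endian stores the least-significant byte at the lowest address.
Reassemble most-significant byte first: 69 DF → 0x69DF.
0x69DF = 27103.

27103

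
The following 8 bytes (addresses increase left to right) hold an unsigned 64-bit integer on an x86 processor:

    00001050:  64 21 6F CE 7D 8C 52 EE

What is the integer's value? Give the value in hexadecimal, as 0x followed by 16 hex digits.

0xEE528C7DCE6F2164

In little-endian order the low byte comes first in memory.
Reassemble most-significant byte first: EE 52 8C 7D CE 6F 21 64 → 0xEE528C7DCE6F2164.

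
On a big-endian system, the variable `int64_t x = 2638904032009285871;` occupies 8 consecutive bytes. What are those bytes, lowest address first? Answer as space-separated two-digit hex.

24 9F 45 3C 50 42 70 EF

2638904032009285871 in hexadecimal, padded to 64 bits, is 0x249F453C504270EF.
Split into bytes (most-significant first): 24 9F 45 3C 50 42 70 EF.
Big-endian: lowest address holds the most-significant byte.
So the memory order matches the most-significant-first order: 24 9F 45 3C 50 42 70 EF.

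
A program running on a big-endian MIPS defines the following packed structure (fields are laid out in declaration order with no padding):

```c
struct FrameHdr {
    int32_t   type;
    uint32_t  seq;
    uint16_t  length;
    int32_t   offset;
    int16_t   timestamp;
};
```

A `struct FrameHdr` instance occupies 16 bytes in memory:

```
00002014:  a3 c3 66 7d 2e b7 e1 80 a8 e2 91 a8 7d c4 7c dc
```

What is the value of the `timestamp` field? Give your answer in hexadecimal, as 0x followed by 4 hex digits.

`timestamp` follows `type` (4 B), `seq` (4 B), `length` (2 B), `offset` (4 B), so it starts at offset 4 + 4 + 2 + 4 = 14 and occupies 2 bytes.
Bytes at offsets 14..15: 7C DC.
In big-endian order the high byte comes first in memory.
The bytes are already most-significant first: 0x7CDC.

0x7CDC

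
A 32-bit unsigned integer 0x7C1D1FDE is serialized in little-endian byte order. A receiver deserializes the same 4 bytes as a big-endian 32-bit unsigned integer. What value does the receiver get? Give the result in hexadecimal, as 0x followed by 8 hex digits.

0xDE1F1D7C

Stored little-endian, the bytes at ascending addresses are DE 1F 1D 7C.
Read back as big-endian, the last byte is least significant, giving 0xDE1F1D7C.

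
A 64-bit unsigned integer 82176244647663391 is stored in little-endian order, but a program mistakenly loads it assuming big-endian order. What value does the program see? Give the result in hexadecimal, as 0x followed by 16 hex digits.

82176244647663391 in 64-bit hexadecimal is 0x0123F2DBEF33171F.
Stored little-endian, the bytes at ascending addresses are 1F 17 33 EF DB F2 23 01.
Read back as big-endian, the last byte is least significant, giving 0x1F1733EFDBF22301.

0x1F1733EFDBF22301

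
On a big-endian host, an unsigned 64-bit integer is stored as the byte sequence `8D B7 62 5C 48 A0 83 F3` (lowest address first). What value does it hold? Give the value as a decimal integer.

10211738828580881395

Big-endian: lowest address holds the most-significant byte.
The bytes are already most-significant first: 0x8DB7625C48A083F3.
0x8DB7625C48A083F3 = 10211738828580881395.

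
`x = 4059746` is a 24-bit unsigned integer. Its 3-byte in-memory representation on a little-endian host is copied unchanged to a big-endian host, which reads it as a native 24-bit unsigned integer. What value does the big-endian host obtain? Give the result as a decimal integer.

6484541

4059746 in 24-bit hexadecimal is 0x3DF262.
Stored little-endian, the bytes at ascending addresses are 62 F2 3D.
Read back as big-endian, the last byte is least significant, giving 0x62F23D.
0x62F23D = 6484541.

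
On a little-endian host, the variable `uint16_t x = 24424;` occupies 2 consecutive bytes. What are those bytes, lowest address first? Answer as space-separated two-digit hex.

24424 in hexadecimal, padded to 16 bits, is 0x5F68.
Split into bytes (most-significant first): 5F 68.
Little-endian: lowest address holds the least-significant byte.
So at ascending addresses the bytes are 68 5F.

68 5F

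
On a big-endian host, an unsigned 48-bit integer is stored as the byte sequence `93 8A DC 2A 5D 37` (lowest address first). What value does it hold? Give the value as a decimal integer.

162224608533815

Big-endian: lowest address holds the most-significant byte.
The bytes are already most-significant first: 0x938ADC2A5D37.
0x938ADC2A5D37 = 162224608533815.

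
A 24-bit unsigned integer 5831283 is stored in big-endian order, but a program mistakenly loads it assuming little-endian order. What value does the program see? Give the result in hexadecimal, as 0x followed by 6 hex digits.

0x73FA58

5831283 in 24-bit hexadecimal is 0x58FA73.
Stored big-endian, the bytes at ascending addresses are 58 FA 73.
Read back as little-endian, the first byte is least significant, giving 0x73FA58.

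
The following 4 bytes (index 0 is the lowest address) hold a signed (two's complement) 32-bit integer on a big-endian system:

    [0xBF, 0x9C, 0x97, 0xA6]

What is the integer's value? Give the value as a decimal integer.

-1080256602

Big-endian stores the most-significant byte at the lowest address.
The bytes are already most-significant first: 0xBF9C97A6.
Top bit is set, so as a signed 32-bit value this is 0xBF9C97A6 − 2^32 = -1080256602.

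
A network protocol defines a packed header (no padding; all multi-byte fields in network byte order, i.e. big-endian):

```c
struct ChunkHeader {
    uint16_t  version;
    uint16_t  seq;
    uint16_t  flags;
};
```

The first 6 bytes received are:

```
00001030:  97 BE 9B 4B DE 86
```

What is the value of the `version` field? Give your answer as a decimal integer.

38846

`version` is the first field, at byte offset 0, occupying 2 bytes.
Bytes at offsets 0..1: 97 BE.
In big-endian order the high byte comes first in memory.
The bytes are already most-significant first: 0x97BE.
0x97BE = 38846.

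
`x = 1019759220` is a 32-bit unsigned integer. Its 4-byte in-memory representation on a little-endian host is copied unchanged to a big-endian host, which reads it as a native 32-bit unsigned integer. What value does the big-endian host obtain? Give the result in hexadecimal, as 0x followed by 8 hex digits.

0x744AC83C

1019759220 in 32-bit hexadecimal is 0x3CC84A74.
Stored little-endian, the bytes at ascending addresses are 74 4A C8 3C.
Read back as big-endian, the last byte is least significant, giving 0x744AC83C.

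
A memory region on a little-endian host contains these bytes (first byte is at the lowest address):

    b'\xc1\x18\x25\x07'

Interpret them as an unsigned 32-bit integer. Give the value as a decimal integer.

119871681

Little-endian: lowest address holds the least-significant byte.
Reassemble most-significant byte first: 07 25 18 C1 → 0x072518C1.
0x072518C1 = 119871681.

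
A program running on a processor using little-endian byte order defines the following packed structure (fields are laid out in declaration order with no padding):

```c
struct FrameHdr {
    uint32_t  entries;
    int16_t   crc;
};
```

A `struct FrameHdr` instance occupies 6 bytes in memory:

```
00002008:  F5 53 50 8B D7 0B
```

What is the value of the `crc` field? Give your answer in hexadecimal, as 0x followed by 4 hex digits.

`crc` follows `entries` (4 bytes), so it starts at byte offset 4 and occupies 2 bytes.
Bytes at offsets 4..5: D7 0B.
Little-endian: lowest address holds the least-significant byte.
Reassemble most-significant byte first: 0B D7 → 0x0BD7.

0x0BD7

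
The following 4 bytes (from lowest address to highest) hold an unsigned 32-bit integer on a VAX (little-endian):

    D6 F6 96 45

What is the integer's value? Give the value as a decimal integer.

1167521494

Little-endian stores the least-significant byte at the lowest address.
Reassemble most-significant byte first: 45 96 F6 D6 → 0x4596F6D6.
0x4596F6D6 = 1167521494.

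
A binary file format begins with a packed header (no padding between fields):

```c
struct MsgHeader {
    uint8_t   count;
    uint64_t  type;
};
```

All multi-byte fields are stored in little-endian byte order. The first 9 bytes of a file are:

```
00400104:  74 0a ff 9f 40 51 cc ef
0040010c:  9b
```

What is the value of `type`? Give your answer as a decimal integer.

11236424244661321482

`type` follows `count` (1 byte), so it starts at byte offset 1 and occupies 8 bytes.
Bytes at offsets 1..8: 0A FF 9F 40 51 CC EF 9B.
Little-endian: lowest address holds the least-significant byte.
Reassemble most-significant byte first: 9B EF CC 51 40 9F FF 0A → 0x9BEFCC51409FFF0A.
0x9BEFCC51409FFF0A = 11236424244661321482.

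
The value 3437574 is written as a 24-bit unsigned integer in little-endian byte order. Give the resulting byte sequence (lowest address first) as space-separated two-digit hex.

3437574 in hexadecimal, padded to 24 bits, is 0x347406.
Split into bytes (most-significant first): 34 74 06.
Little-endian stores the least-significant byte at the lowest address.
So at ascending addresses the bytes are 06 74 34.

06 74 34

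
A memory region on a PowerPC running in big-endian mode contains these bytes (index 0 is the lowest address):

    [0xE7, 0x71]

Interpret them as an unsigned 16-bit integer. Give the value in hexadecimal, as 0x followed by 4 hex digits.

0xE771

In big-endian order the high byte comes first in memory.
The bytes are already most-significant first: 0xE771.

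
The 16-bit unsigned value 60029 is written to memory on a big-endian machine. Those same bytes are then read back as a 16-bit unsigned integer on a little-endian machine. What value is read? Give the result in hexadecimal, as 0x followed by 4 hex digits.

0x7DEA

60029 in 16-bit hexadecimal is 0xEA7D.
Stored big-endian, the bytes at ascending addresses are EA 7D.
Read back as little-endian, the first byte is least significant, giving 0x7DEA.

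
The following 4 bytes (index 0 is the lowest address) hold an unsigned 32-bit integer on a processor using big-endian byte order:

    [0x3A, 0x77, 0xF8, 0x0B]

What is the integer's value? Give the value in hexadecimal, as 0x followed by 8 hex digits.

In big-endian order the high byte comes first in memory.
The bytes are already most-significant first: 0x3A77F80B.

0x3A77F80B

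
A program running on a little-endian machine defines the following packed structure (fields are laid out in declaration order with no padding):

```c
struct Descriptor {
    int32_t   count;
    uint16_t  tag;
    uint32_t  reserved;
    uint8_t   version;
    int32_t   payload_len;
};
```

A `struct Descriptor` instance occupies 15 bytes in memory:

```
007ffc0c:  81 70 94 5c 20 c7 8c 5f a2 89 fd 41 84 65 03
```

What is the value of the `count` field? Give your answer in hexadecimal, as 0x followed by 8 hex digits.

`count` is the first field, at byte offset 0, occupying 4 bytes.
Bytes at offsets 0..3: 81 70 94 5C.
Little-endian stores the least-significant byte at the lowest address.
Reassemble most-significant byte first: 5C 94 70 81 → 0x5C947081.

0x5C947081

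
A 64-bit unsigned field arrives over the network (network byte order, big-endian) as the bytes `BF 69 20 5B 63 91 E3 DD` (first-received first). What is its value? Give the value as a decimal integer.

Big-endian: lowest address holds the most-significant byte.
The bytes are already most-significant first: 0xBF69205B6391E3DD.
0xBF69205B6391E3DD = 13792590910683472861.

13792590910683472861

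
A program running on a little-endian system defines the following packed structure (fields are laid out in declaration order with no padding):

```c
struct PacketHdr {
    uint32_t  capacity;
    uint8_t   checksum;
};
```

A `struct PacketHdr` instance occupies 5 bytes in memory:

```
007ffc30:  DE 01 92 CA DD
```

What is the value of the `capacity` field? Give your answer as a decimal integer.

3398566366

`capacity` is the first field, at byte offset 0, occupying 4 bytes.
Bytes at offsets 0..3: DE 01 92 CA.
Little-endian: lowest address holds the least-significant byte.
Reassemble most-significant byte first: CA 92 01 DE → 0xCA9201DE.
0xCA9201DE = 3398566366.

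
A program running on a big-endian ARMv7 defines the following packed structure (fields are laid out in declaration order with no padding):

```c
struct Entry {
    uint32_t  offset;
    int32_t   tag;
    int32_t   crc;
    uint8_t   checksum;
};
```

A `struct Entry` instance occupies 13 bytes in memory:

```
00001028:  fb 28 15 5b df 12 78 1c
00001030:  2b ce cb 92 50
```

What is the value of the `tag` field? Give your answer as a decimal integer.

`tag` follows `offset` (4 bytes), so it starts at byte offset 4 and occupies 4 bytes.
Bytes at offsets 4..7: DF 12 78 1C.
Big-endian: lowest address holds the most-significant byte.
The bytes are already most-significant first: 0xDF12781C.
Top bit is set, so as a signed 32-bit value this is 0xDF12781C − 2^32 = -552437732.

-552437732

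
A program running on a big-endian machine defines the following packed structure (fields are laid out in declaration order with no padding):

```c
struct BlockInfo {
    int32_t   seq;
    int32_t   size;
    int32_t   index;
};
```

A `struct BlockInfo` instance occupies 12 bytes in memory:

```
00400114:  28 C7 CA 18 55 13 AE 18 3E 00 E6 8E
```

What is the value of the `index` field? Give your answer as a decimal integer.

1040246414

`index` follows `seq` (4 B), `size` (4 B), so it starts at offset 4 + 4 = 8 and occupies 4 bytes.
Bytes at offsets 8..11: 3E 00 E6 8E.
Big-endian: lowest address holds the most-significant byte.
The bytes are already most-significant first: 0x3E00E68E.
0x3E00E68E = 1040246414.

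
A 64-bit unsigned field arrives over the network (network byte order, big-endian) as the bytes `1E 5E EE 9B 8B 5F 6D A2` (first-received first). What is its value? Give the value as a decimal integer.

2188448820774268322

Big-endian stores the most-significant byte at the lowest address.
The bytes are already most-significant first: 0x1E5EEE9B8B5F6DA2.
0x1E5EEE9B8B5F6DA2 = 2188448820774268322.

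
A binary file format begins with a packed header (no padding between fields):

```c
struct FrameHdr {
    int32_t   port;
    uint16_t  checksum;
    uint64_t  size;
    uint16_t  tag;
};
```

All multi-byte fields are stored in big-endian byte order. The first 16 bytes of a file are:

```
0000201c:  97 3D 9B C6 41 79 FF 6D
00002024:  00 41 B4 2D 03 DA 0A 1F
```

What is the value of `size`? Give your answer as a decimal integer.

`size` follows `port` (4 B), `checksum` (2 B), so it starts at offset 4 + 2 = 6 and occupies 8 bytes.
Bytes at offsets 6..13: FF 6D 00 41 B4 2D 03 DA.
Big-endian stores the most-significant byte at the lowest address.
The bytes are already most-significant first: 0xFF6D0041B42D03DA.
0xFF6D0041B42D03DA = 18405367534328808410.

18405367534328808410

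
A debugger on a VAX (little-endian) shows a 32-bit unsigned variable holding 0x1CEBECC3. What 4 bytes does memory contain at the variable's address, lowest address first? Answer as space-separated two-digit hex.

C3 EC EB 1C

Split into bytes (most-significant first): 1C EB EC C3.
Little-endian stores the least-significant byte at the lowest address.
So at ascending addresses the bytes are C3 EC EB 1C.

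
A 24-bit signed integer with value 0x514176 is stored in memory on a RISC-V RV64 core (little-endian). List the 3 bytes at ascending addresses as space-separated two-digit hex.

76 41 51

Split into bytes (most-significant first): 51 41 76.
In little-endian order the low byte comes first in memory.
So at ascending addresses the bytes are 76 41 51.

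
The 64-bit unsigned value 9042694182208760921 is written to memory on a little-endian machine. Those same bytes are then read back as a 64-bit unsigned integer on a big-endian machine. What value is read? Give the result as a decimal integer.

6443538152460811901

9042694182208760921 in 64-bit hexadecimal is 0x7D7E1A72CF0B6C59.
Stored little-endian, the bytes at ascending addresses are 59 6C 0B CF 72 1A 7E 7D.
Read back as big-endian, the last byte is least significant, giving 0x596C0BCF721A7E7D.
0x596C0BCF721A7E7D = 6443538152460811901.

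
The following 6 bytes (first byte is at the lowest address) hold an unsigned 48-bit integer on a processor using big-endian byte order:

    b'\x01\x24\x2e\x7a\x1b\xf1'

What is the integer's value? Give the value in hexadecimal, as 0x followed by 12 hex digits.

Big-endian: lowest address holds the most-significant byte.
The bytes are already most-significant first: 0x01242E7A1BF1.

0x01242E7A1BF1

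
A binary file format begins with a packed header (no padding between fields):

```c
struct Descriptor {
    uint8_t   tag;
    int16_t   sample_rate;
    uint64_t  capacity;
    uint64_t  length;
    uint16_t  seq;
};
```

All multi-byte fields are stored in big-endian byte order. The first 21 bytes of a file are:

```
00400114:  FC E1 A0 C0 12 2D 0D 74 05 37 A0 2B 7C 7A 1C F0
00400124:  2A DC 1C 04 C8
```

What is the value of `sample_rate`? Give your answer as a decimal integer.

-7776

`sample_rate` follows `tag` (1 byte), so it starts at byte offset 1 and occupies 2 bytes.
Bytes at offsets 1..2: E1 A0.
Big-endian: lowest address holds the most-significant byte.
The bytes are already most-significant first: 0xE1A0.
Top bit is set, so as a signed 16-bit value this is 0xE1A0 − 2^16 = -7776.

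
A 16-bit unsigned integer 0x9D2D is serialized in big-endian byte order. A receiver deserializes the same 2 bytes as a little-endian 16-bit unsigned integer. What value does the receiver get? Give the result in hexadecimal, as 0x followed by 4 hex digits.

0x2D9D

Stored big-endian, the bytes at ascending addresses are 9D 2D.
Read back as little-endian, the first byte is least significant, giving 0x2D9D.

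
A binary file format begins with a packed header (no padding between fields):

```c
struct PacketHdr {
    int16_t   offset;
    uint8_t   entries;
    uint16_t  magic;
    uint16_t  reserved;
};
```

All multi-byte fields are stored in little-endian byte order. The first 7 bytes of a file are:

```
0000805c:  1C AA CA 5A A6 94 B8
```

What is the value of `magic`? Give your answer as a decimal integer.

`magic` follows `offset` (2 B), `entries` (1 B), so it starts at offset 2 + 1 = 3 and occupies 2 bytes.
Bytes at offsets 3..4: 5A A6.
Little-endian stores the least-significant byte at the lowest address.
Reassemble most-significant byte first: A6 5A → 0xA65A.
0xA65A = 42586.

42586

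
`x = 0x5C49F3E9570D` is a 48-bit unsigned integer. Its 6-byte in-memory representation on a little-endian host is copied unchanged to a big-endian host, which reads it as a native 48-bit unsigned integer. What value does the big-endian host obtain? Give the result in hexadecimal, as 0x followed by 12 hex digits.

0x0D57E9F3495C

Stored little-endian, the bytes at ascending addresses are 0D 57 E9 F3 49 5C.
Read back as big-endian, the last byte is least significant, giving 0x0D57E9F3495C.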